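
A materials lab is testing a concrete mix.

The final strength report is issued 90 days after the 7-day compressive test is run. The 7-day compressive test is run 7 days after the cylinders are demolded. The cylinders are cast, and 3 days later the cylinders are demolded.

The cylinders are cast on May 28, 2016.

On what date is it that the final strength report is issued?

Sep 5, 2016

The cylinders are cast: May 28, 2016.
The cylinders are demolded: May 28, 2016 + 3 days = May 31, 2016.
The 7-day compressive test is run: May 31, 2016 + 7 days = Jun 7, 2016.
The final strength report is issued: Jun 7, 2016 + 90 days = Sep 5, 2016.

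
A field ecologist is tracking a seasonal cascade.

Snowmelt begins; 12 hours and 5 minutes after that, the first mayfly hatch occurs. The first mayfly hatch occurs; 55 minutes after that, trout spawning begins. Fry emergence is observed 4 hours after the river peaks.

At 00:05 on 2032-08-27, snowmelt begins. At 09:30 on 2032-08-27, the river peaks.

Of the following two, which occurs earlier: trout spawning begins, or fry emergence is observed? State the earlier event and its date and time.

Trout spawning begins — 13:05 on 2032-08-27

Snowmelt begins: 00:05 Aug 27, 2032.
The first mayfly hatch occurs: 00:05 Aug 27, 2032 + 12h05m = 12:10 Aug 27, 2032.
Trout spawning begins: 12:10 Aug 27, 2032 + 55m = 13:05 Aug 27, 2032.
The river peaks: 09:30 Aug 27, 2032.
Fry emergence is observed: 09:30 Aug 27, 2032 + 4h = 13:30 Aug 27, 2032.
Comparing: trout spawning begins at 13:05 Aug 27, 2032 vs fry emergence is observed at 13:30 Aug 27, 2032. Earlier: trout spawning begins.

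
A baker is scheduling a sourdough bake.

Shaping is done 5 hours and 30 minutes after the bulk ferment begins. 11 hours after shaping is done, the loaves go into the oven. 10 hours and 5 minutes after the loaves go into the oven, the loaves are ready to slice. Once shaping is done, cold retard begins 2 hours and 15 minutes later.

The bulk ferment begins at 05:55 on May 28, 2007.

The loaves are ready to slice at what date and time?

08:30 on May 29, 2007

The bulk ferment begins: 05:55 May 28, 2007.
Shaping is done: 05:55 May 28, 2007 + 5h30m = 11:25 May 28, 2007.
The loaves go into the oven: 11:25 May 28, 2007 + 11h = 22:25 May 28, 2007.
The loaves are ready to slice: 22:25 May 28, 2007 + 10h05m = 08:30 May 29, 2007.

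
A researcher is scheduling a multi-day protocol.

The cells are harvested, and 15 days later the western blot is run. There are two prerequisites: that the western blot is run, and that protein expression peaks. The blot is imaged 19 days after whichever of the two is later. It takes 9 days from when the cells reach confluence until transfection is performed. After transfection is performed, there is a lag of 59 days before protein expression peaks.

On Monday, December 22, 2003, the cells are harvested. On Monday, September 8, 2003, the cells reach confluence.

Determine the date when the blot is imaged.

The cells are harvested: Dec 22, 2003.
The western blot is run: Dec 22, 2003 + 15 days = Jan 6, 2004.
The cells reach confluence: Sep 8, 2003.
Transfection is performed: Sep 8, 2003 + 9 days = Sep 17, 2003.
Protein expression peaks: Sep 17, 2003 + 59 days = Nov 15, 2003.
Both prerequisites met — the western blot is run (Jan 6, 2004), protein expression peaks (Nov 15, 2003); the later is Jan 6, 2004.
The blot is imaged: Jan 6, 2004 + 19 days = Jan 25, 2004.

Sunday, January 25, 2004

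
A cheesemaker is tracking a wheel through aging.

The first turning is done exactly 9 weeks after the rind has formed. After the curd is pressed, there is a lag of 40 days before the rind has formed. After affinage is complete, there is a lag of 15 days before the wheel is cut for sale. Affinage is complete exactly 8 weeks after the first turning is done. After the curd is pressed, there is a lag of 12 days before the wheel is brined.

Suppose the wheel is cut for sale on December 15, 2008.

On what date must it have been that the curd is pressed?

The wheel is cut for sale: Dec 15, 2008.
Affinage is complete: Dec 15, 2008 − 15 days = Nov 30, 2008.
The first turning is done: Nov 30, 2008 − 8 weeks = Oct 5, 2008.
The rind has formed: Oct 5, 2008 − 9 weeks = Aug 3, 2008.
The curd is pressed: Aug 3, 2008 − 40 days = Jun 24, 2008.

June 24, 2008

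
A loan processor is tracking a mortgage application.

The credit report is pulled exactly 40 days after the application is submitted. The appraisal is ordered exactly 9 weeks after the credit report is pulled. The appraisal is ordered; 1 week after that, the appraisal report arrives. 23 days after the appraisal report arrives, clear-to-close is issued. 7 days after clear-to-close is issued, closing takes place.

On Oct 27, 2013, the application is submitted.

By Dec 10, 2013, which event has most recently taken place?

The credit report is pulled

The application is submitted: Oct 27, 2013.
The credit report is pulled: Oct 27, 2013 + 40 days = Dec 6, 2013.
The appraisal is ordered: Dec 6, 2013 + 9 weeks = Feb 7, 2014.
The appraisal report arrives: Feb 7, 2014 + 1 week = Feb 14, 2014.
Clear-to-close is issued: Feb 14, 2014 + 23 days = Mar 9, 2014.
Closing takes place: Mar 9, 2014 + 7 days = Mar 16, 2014.
Dec 10, 2013 falls between when the credit report is pulled (Dec 6, 2013) and when the appraisal is ordered (Feb 7, 2014).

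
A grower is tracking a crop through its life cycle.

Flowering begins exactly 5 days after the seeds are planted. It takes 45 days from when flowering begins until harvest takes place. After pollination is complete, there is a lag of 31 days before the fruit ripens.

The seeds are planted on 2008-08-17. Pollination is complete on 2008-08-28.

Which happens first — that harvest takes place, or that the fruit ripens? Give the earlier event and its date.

The fruit ripens — 2008-09-28

The seeds are planted: Aug 17, 2008.
Flowering begins: Aug 17, 2008 + 5 days = Aug 22, 2008.
Harvest takes place: Aug 22, 2008 + 45 days = Oct 6, 2008.
Pollination is complete: Aug 28, 2008.
The fruit ripens: Aug 28, 2008 + 31 days = Sep 28, 2008.
Comparing: harvest takes place on Oct 6, 2008 vs the fruit ripens on Sep 28, 2008. Earlier: the fruit ripens.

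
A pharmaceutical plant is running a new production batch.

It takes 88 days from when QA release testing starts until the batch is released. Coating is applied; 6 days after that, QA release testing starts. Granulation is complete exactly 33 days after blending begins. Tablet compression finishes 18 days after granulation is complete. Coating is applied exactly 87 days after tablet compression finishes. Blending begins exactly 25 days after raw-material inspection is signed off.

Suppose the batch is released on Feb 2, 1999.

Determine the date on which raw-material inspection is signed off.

May 21, 1998

The batch is released: Feb 2, 1999.
QA release testing starts: Feb 2, 1999 − 88 days = Nov 6, 1998.
Coating is applied: Nov 6, 1998 − 6 days = Oct 31, 1998.
Tablet compression finishes: Oct 31, 1998 − 87 days = Aug 5, 1998.
Granulation is complete: Aug 5, 1998 − 18 days = Jul 18, 1998.
Blending begins: Jul 18, 1998 − 33 days = Jun 15, 1998.
Raw-material inspection is signed off: Jun 15, 1998 − 25 days = May 21, 1998.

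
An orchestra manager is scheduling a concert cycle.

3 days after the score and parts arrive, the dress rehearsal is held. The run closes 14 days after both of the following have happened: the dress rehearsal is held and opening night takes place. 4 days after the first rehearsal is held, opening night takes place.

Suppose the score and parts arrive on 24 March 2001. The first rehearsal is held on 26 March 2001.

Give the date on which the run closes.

The score and parts arrive: Mar 24, 2001.
The dress rehearsal is held: Mar 24, 2001 + 3 days = Mar 27, 2001.
The first rehearsal is held: Mar 26, 2001.
Opening night takes place: Mar 26, 2001 + 4 days = Mar 30, 2001.
Both prerequisites met — the dress rehearsal is held (Mar 27, 2001), opening night takes place (Mar 30, 2001); the later is Mar 30, 2001.
The run closes: Mar 30, 2001 + 14 days = Apr 13, 2001.

13 April 2001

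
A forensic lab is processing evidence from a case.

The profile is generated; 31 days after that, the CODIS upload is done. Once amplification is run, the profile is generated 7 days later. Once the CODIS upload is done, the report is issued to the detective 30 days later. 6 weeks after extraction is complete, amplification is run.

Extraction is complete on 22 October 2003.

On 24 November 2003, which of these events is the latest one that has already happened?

Extraction is complete: Oct 22, 2003.
Amplification is run: Oct 22, 2003 + 6 weeks = Dec 3, 2003.
The profile is generated: Dec 3, 2003 + 7 days = Dec 10, 2003.
The CODIS upload is done: Dec 10, 2003 + 31 days = Jan 10, 2004.
The report is issued to the detective: Jan 10, 2004 + 30 days = Feb 9, 2004.
Nov 24, 2003 falls between when extraction is complete (Oct 22, 2003) and when amplification is run (Dec 3, 2003).

Extraction is complete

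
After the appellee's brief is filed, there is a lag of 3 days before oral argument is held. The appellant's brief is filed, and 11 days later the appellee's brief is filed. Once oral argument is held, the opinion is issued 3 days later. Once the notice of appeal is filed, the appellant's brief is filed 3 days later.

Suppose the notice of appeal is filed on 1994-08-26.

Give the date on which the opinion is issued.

The notice of appeal is filed: Aug 26, 1994.
The appellant's brief is filed: Aug 26, 1994 + 3 days = Aug 29, 1994.
The appellee's brief is filed: Aug 29, 1994 + 11 days = Sep 9, 1994.
Oral argument is held: Sep 9, 1994 + 3 days = Sep 12, 1994.
The opinion is issued: Sep 12, 1994 + 3 days = Sep 15, 1994.

1994-09-15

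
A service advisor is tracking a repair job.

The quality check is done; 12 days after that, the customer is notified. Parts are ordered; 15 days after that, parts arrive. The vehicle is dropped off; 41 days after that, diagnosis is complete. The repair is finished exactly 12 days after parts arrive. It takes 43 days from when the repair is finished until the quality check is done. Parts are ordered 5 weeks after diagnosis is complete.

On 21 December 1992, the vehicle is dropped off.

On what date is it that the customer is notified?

The vehicle is dropped off: Dec 21, 1992.
Diagnosis is complete: Dec 21, 1992 + 41 days = Jan 31, 1993.
Parts are ordered: Jan 31, 1993 + 5 weeks = Mar 7, 1993.
Parts arrive: Mar 7, 1993 + 15 days = Mar 22, 1993.
The repair is finished: Mar 22, 1993 + 12 days = Apr 3, 1993.
The quality check is done: Apr 3, 1993 + 43 days = May 16, 1993.
The customer is notified: May 16, 1993 + 12 days = May 28, 1993.

28 May 1993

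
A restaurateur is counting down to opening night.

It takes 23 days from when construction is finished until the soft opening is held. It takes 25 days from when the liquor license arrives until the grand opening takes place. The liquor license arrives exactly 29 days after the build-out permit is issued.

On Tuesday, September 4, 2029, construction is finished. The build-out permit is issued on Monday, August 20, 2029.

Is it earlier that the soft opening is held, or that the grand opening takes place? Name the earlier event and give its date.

The soft opening is held — Thursday, September 27, 2029

Construction is finished: Sep 4, 2029.
The soft opening is held: Sep 4, 2029 + 23 days = Sep 27, 2029.
The build-out permit is issued: Aug 20, 2029.
The liquor license arrives: Aug 20, 2029 + 29 days = Sep 18, 2029.
The grand opening takes place: Sep 18, 2029 + 25 days = Oct 13, 2029.
Comparing: the soft opening is held on Sep 27, 2029 vs the grand opening takes place on Oct 13, 2029. Earlier: the soft opening is held.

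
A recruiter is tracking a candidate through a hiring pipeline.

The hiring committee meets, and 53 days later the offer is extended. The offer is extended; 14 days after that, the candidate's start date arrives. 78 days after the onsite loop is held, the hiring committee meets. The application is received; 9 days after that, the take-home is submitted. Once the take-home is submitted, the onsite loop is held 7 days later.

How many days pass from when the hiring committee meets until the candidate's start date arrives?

67 days

Causal path: the hiring committee meets → the offer is extended → the candidate's start date arrives.
Total delay along the path: 53 + 14 = 67 days.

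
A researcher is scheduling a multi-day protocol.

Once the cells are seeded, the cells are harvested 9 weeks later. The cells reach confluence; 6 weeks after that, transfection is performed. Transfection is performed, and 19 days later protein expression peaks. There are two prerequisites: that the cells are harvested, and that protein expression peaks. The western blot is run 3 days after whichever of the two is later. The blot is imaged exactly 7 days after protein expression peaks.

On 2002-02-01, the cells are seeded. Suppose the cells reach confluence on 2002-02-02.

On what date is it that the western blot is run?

The cells are seeded: Feb 1, 2002.
The cells are harvested: Feb 1, 2002 + 9 weeks = Apr 5, 2002.
The cells reach confluence: Feb 2, 2002.
Transfection is performed: Feb 2, 2002 + 6 weeks = Mar 16, 2002.
Protein expression peaks: Mar 16, 2002 + 19 days = Apr 4, 2002.
Both prerequisites met — the cells are harvested (Apr 5, 2002), protein expression peaks (Apr 4, 2002); the later is Apr 5, 2002.
The western blot is run: Apr 5, 2002 + 3 days = Apr 8, 2002.

2002-04-08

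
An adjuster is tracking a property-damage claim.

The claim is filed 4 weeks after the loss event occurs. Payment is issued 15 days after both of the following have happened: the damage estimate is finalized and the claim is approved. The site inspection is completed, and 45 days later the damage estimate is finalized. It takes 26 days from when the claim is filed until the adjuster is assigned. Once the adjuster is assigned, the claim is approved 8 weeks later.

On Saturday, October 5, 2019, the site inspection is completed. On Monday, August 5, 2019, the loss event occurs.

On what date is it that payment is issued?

The site inspection is completed: Oct 5, 2019.
The damage estimate is finalized: Oct 5, 2019 + 45 days = Nov 19, 2019.
The loss event occurs: Aug 5, 2019.
The claim is filed: Aug 5, 2019 + 4 weeks = Sep 2, 2019.
The adjuster is assigned: Sep 2, 2019 + 26 days = Sep 28, 2019.
The claim is approved: Sep 28, 2019 + 8 weeks = Nov 23, 2019.
Both prerequisites met — the damage estimate is finalized (Nov 19, 2019), the claim is approved (Nov 23, 2019); the later is Nov 23, 2019.
Payment is issued: Nov 23, 2019 + 15 days = Dec 8, 2019.

Sunday, December 8, 2019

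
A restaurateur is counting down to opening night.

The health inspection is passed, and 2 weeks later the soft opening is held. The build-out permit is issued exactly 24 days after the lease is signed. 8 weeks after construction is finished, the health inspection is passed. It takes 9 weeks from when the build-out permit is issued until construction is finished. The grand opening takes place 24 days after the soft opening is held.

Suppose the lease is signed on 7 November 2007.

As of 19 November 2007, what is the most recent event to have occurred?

The lease is signed: Nov 7, 2007.
The build-out permit is issued: Nov 7, 2007 + 24 days = Dec 1, 2007.
Construction is finished: Dec 1, 2007 + 9 weeks = Feb 2, 2008.
The health inspection is passed: Feb 2, 2008 + 8 weeks = Mar 29, 2008.
The soft opening is held: Mar 29, 2008 + 2 weeks = Apr 12, 2008.
The grand opening takes place: Apr 12, 2008 + 24 days = May 6, 2008.
Nov 19, 2007 falls between when the lease is signed (Nov 7, 2007) and when the build-out permit is issued (Dec 1, 2007).

The lease is signed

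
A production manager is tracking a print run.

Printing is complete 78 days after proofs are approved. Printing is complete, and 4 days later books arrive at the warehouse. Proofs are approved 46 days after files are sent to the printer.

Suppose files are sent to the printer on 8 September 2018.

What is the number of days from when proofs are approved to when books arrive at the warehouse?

Causal path: proofs are approved → printing is complete → books arrive at the warehouse.
Total delay along the path: 78 + 4 = 82 days.

82 days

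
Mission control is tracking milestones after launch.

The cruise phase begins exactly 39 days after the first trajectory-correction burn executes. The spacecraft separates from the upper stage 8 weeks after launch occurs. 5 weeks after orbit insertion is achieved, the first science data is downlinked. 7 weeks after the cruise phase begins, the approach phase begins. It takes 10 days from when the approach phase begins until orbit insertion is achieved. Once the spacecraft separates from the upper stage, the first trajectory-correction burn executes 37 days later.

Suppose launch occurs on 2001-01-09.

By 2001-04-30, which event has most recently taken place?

The first trajectory-correction burn executes

Launch occurs: Jan 9, 2001.
The spacecraft separates from the upper stage: Jan 9, 2001 + 8 weeks = Mar 6, 2001.
The first trajectory-correction burn executes: Mar 6, 2001 + 37 days = Apr 12, 2001.
The cruise phase begins: Apr 12, 2001 + 39 days = May 21, 2001.
The approach phase begins: May 21, 2001 + 7 weeks = Jul 9, 2001.
Orbit insertion is achieved: Jul 9, 2001 + 10 days = Jul 19, 2001.
The first science data is downlinked: Jul 19, 2001 + 5 weeks = Aug 23, 2001.
Apr 30, 2001 falls between when the first trajectory-correction burn executes (Apr 12, 2001) and when the cruise phase begins (May 21, 2001).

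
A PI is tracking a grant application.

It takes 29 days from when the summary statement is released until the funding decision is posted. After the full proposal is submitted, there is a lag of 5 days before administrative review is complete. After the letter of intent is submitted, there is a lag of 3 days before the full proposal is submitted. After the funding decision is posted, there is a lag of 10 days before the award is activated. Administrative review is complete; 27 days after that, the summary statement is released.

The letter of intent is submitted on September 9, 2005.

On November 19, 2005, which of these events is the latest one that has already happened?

The funding decision is posted

The letter of intent is submitted: Sep 9, 2005.
The full proposal is submitted: Sep 9, 2005 + 3 days = Sep 12, 2005.
Administrative review is complete: Sep 12, 2005 + 5 days = Sep 17, 2005.
The summary statement is released: Sep 17, 2005 + 27 days = Oct 14, 2005.
The funding decision is posted: Oct 14, 2005 + 29 days = Nov 12, 2005.
The award is activated: Nov 12, 2005 + 10 days = Nov 22, 2005.
Nov 19, 2005 falls between when the funding decision is posted (Nov 12, 2005) and when the award is activated (Nov 22, 2005).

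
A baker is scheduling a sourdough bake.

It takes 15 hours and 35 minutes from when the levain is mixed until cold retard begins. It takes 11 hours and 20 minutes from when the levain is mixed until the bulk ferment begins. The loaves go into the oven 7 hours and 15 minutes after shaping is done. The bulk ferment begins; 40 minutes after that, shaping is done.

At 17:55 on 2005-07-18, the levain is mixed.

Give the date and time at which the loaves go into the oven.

The levain is mixed: 17:55 Jul 18, 2005.
The bulk ferment begins: 17:55 Jul 18, 2005 + 11h20m = 05:15 Jul 19, 2005.
Shaping is done: 05:15 Jul 19, 2005 + 40m = 05:55 Jul 19, 2005.
The loaves go into the oven: 05:55 Jul 19, 2005 + 7h15m = 13:10 Jul 19, 2005.

13:10 on 2005-07-19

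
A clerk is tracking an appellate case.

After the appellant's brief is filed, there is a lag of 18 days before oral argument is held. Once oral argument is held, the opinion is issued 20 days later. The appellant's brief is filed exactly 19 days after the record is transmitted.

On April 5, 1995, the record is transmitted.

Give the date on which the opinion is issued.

The record is transmitted: Apr 5, 1995.
The appellant's brief is filed: Apr 5, 1995 + 19 days = Apr 24, 1995.
Oral argument is held: Apr 24, 1995 + 18 days = May 12, 1995.
The opinion is issued: May 12, 1995 + 20 days = Jun 1, 1995.

June 1, 1995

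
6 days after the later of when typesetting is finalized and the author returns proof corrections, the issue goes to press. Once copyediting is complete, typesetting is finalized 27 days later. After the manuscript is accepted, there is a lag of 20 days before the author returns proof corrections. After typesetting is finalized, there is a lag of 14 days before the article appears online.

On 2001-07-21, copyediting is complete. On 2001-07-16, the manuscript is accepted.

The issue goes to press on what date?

Copyediting is complete: Jul 21, 2001.
Typesetting is finalized: Jul 21, 2001 + 27 days = Aug 17, 2001.
The manuscript is accepted: Jul 16, 2001.
The author returns proof corrections: Jul 16, 2001 + 20 days = Aug 5, 2001.
Both prerequisites met — typesetting is finalized (Aug 17, 2001), the author returns proof corrections (Aug 5, 2001); the later is Aug 17, 2001.
The issue goes to press: Aug 17, 2001 + 6 days = Aug 23, 2001.

2001-08-23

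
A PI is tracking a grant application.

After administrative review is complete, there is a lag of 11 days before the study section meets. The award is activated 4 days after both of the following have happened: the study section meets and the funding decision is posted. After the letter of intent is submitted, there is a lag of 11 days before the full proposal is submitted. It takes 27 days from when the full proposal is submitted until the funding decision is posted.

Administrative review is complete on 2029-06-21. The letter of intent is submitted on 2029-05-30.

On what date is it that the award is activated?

Administrative review is complete: Jun 21, 2029.
The study section meets: Jun 21, 2029 + 11 days = Jul 2, 2029.
The letter of intent is submitted: May 30, 2029.
The full proposal is submitted: May 30, 2029 + 11 days = Jun 10, 2029.
The funding decision is posted: Jun 10, 2029 + 27 days = Jul 7, 2029.
Both prerequisites met — the study section meets (Jul 2, 2029), the funding decision is posted (Jul 7, 2029); the later is Jul 7, 2029.
The award is activated: Jul 7, 2029 + 4 days = Jul 11, 2029.

2029-07-11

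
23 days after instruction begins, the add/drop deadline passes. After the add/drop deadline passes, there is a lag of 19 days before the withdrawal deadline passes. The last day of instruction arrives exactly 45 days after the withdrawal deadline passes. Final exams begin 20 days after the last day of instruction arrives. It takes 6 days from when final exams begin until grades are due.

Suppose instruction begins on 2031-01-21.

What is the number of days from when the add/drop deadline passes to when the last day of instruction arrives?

64 days

Causal path: the add/drop deadline passes → the withdrawal deadline passes → the last day of instruction arrives.
Total delay along the path: 19 + 45 = 64 days.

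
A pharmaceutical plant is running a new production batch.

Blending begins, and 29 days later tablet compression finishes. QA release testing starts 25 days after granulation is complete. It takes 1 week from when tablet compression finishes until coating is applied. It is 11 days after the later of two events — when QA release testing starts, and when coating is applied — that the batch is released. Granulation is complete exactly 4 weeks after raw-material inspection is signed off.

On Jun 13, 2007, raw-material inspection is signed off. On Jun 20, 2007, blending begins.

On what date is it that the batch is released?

Aug 16, 2007

Raw-material inspection is signed off: Jun 13, 2007.
Granulation is complete: Jun 13, 2007 + 4 weeks = Jul 11, 2007.
QA release testing starts: Jul 11, 2007 + 25 days = Aug 5, 2007.
Blending begins: Jun 20, 2007.
Tablet compression finishes: Jun 20, 2007 + 29 days = Jul 19, 2007.
Coating is applied: Jul 19, 2007 + 1 week = Jul 26, 2007.
Both prerequisites met — QA release testing starts (Aug 5, 2007), coating is applied (Jul 26, 2007); the later is Aug 5, 2007.
The batch is released: Aug 5, 2007 + 11 days = Aug 16, 2007.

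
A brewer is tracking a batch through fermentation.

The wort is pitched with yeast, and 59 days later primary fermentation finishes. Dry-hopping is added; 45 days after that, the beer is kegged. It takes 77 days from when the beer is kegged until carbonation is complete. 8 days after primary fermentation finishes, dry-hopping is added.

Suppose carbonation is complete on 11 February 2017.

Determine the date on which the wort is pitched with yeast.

6 August 2016

Carbonation is complete: Feb 11, 2017.
The beer is kegged: Feb 11, 2017 − 77 days = Nov 26, 2016.
Dry-hopping is added: Nov 26, 2016 − 45 days = Oct 12, 2016.
Primary fermentation finishes: Oct 12, 2016 − 8 days = Oct 4, 2016.
The wort is pitched with yeast: Oct 4, 2016 − 59 days = Aug 6, 2016.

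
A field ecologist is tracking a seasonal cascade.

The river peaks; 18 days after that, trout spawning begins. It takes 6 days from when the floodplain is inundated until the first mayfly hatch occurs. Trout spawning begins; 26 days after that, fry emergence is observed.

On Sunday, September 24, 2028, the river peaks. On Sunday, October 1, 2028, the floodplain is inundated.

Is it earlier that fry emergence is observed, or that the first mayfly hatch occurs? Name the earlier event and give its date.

The first mayfly hatch occurs — Saturday, October 7, 2028

The river peaks: Sep 24, 2028.
Trout spawning begins: Sep 24, 2028 + 18 days = Oct 12, 2028.
Fry emergence is observed: Oct 12, 2028 + 26 days = Nov 7, 2028.
The floodplain is inundated: Oct 1, 2028.
The first mayfly hatch occurs: Oct 1, 2028 + 6 days = Oct 7, 2028.
Comparing: fry emergence is observed on Nov 7, 2028 vs the first mayfly hatch occurs on Oct 7, 2028. Earlier: the first mayfly hatch occurs.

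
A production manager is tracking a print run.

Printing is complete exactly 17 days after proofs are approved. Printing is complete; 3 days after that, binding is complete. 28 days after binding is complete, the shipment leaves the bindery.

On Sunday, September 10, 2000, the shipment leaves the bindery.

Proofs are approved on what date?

The shipment leaves the bindery: Sep 10, 2000.
Binding is complete: Sep 10, 2000 − 28 days = Aug 13, 2000.
Printing is complete: Aug 13, 2000 − 3 days = Aug 10, 2000.
Proofs are approved: Aug 10, 2000 − 17 days = Jul 24, 2000.

Monday, July 24, 2000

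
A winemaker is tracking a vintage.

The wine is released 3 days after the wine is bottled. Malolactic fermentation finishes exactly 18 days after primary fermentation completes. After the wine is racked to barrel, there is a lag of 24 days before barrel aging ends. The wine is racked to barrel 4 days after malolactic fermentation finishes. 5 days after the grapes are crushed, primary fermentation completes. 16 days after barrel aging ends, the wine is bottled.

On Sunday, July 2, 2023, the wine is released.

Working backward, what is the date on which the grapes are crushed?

The wine is released: Jul 2, 2023.
The wine is bottled: Jul 2, 2023 − 3 days = Jun 29, 2023.
Barrel aging ends: Jun 29, 2023 − 16 days = Jun 13, 2023.
The wine is racked to barrel: Jun 13, 2023 − 24 days = May 20, 2023.
Malolactic fermentation finishes: May 20, 2023 − 4 days = May 16, 2023.
Primary fermentation completes: May 16, 2023 − 18 days = Apr 28, 2023.
The grapes are crushed: Apr 28, 2023 − 5 days = Apr 23, 2023.

Sunday, April 23, 2023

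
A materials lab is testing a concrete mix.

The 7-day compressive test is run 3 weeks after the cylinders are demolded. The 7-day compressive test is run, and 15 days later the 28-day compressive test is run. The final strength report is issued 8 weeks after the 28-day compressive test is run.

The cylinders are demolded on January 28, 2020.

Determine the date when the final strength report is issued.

The cylinders are demolded: Jan 28, 2020.
The 7-day compressive test is run: Jan 28, 2020 + 3 weeks = Feb 18, 2020.
The 28-day compressive test is run: Feb 18, 2020 + 15 days = Mar 4, 2020.
The final strength report is issued: Mar 4, 2020 + 8 weeks = Apr 29, 2020.

April 29, 2020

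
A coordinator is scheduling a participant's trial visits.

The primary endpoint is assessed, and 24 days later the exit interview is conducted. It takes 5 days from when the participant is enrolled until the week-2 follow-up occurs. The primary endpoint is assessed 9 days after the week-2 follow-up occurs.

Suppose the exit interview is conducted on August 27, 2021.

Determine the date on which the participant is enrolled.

July 20, 2021

The exit interview is conducted: Aug 27, 2021.
The primary endpoint is assessed: Aug 27, 2021 − 24 days = Aug 3, 2021.
The week-2 follow-up occurs: Aug 3, 2021 − 9 days = Jul 25, 2021.
The participant is enrolled: Jul 25, 2021 − 5 days = Jul 20, 2021.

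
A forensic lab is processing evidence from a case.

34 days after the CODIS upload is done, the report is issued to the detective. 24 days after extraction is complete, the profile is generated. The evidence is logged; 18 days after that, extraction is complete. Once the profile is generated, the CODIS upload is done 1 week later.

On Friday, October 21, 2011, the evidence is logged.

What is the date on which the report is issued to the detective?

The evidence is logged: Oct 21, 2011.
Extraction is complete: Oct 21, 2011 + 18 days = Nov 8, 2011.
The profile is generated: Nov 8, 2011 + 24 days = Dec 2, 2011.
The CODIS upload is done: Dec 2, 2011 + 1 week = Dec 9, 2011.
The report is issued to the detective: Dec 9, 2011 + 34 days = Jan 12, 2012.

Thursday, January 12, 2012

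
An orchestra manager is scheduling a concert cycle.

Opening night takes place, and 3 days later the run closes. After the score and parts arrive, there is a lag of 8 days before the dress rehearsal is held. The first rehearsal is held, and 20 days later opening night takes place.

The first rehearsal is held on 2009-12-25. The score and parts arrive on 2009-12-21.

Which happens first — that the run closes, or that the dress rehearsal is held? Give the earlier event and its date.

The first rehearsal is held: Dec 25, 2009.
Opening night takes place: Dec 25, 2009 + 20 days = Jan 14, 2010.
The run closes: Jan 14, 2010 + 3 days = Jan 17, 2010.
The score and parts arrive: Dec 21, 2009.
The dress rehearsal is held: Dec 21, 2009 + 8 days = Dec 29, 2009.
Comparing: the run closes on Jan 17, 2010 vs the dress rehearsal is held on Dec 29, 2009. Earlier: the dress rehearsal is held.

The dress rehearsal is held — 2009-12-29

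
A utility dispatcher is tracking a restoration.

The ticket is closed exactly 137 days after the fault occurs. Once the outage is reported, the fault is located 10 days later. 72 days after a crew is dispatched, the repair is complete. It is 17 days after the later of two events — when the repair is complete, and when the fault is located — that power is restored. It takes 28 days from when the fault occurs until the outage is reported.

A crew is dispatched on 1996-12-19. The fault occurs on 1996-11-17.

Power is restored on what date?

1997-03-18

A crew is dispatched: Dec 19, 1996.
The repair is complete: Dec 19, 1996 + 72 days = Mar 1, 1997.
The fault occurs: Nov 17, 1996.
The outage is reported: Nov 17, 1996 + 28 days = Dec 15, 1996.
The fault is located: Dec 15, 1996 + 10 days = Dec 25, 1996.
Both prerequisites met — the repair is complete (Mar 1, 1997), the fault is located (Dec 25, 1996); the later is Mar 1, 1997.
Power is restored: Mar 1, 1997 + 17 days = Mar 18, 1997.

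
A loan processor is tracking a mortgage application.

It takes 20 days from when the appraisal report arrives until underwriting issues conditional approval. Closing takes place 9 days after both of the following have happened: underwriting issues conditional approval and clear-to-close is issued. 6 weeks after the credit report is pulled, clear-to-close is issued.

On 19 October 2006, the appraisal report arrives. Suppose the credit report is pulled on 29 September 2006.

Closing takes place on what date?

19 November 2006

The appraisal report arrives: Oct 19, 2006.
Underwriting issues conditional approval: Oct 19, 2006 + 20 days = Nov 8, 2006.
The credit report is pulled: Sep 29, 2006.
Clear-to-close is issued: Sep 29, 2006 + 6 weeks = Nov 10, 2006.
Both prerequisites met — underwriting issues conditional approval (Nov 8, 2006), clear-to-close is issued (Nov 10, 2006); the later is Nov 10, 2006.
Closing takes place: Nov 10, 2006 + 9 days = Nov 19, 2006.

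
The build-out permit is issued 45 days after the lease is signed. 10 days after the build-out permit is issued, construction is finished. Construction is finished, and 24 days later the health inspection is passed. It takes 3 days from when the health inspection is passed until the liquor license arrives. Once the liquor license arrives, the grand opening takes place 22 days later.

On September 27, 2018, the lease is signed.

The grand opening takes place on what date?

The lease is signed: Sep 27, 2018.
The build-out permit is issued: Sep 27, 2018 + 45 days = Nov 11, 2018.
Construction is finished: Nov 11, 2018 + 10 days = Nov 21, 2018.
The health inspection is passed: Nov 21, 2018 + 24 days = Dec 15, 2018.
The liquor license arrives: Dec 15, 2018 + 3 days = Dec 18, 2018.
The grand opening takes place: Dec 18, 2018 + 22 days = Jan 9, 2019.

January 9, 2019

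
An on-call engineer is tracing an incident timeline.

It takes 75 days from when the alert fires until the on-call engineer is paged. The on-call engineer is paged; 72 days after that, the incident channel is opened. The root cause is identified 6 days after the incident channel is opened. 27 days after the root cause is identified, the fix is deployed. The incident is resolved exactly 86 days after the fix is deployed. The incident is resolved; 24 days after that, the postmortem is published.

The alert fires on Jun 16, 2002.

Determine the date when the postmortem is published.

Apr 2, 2003

The alert fires: Jun 16, 2002.
The on-call engineer is paged: Jun 16, 2002 + 75 days = Aug 30, 2002.
The incident channel is opened: Aug 30, 2002 + 72 days = Nov 10, 2002.
The root cause is identified: Nov 10, 2002 + 6 days = Nov 16, 2002.
The fix is deployed: Nov 16, 2002 + 27 days = Dec 13, 2002.
The incident is resolved: Dec 13, 2002 + 86 days = Mar 9, 2003.
The postmortem is published: Mar 9, 2003 + 24 days = Apr 2, 2003.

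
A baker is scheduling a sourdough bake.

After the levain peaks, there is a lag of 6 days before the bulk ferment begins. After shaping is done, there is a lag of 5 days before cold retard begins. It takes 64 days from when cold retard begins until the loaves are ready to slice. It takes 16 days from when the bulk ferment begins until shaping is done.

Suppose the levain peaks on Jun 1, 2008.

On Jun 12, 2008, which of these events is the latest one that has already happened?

The bulk ferment begins

The levain peaks: Jun 1, 2008.
The bulk ferment begins: Jun 1, 2008 + 6 days = Jun 7, 2008.
Shaping is done: Jun 7, 2008 + 16 days = Jun 23, 2008.
Cold retard begins: Jun 23, 2008 + 5 days = Jun 28, 2008.
The loaves are ready to slice: Jun 28, 2008 + 64 days = Aug 31, 2008.
Jun 12, 2008 falls between when the bulk ferment begins (Jun 7, 2008) and when shaping is done (Jun 23, 2008).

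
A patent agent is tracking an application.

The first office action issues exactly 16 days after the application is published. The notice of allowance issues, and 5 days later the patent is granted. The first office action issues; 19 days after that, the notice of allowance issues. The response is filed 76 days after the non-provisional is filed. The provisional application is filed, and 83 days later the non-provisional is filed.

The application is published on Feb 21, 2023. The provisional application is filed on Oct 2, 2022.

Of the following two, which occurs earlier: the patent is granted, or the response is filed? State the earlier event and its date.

The application is published: Feb 21, 2023.
The first office action issues: Feb 21, 2023 + 16 days = Mar 9, 2023.
The notice of allowance issues: Mar 9, 2023 + 19 days = Mar 28, 2023.
The patent is granted: Mar 28, 2023 + 5 days = Apr 2, 2023.
The provisional application is filed: Oct 2, 2022.
The non-provisional is filed: Oct 2, 2022 + 83 days = Dec 24, 2022.
The response is filed: Dec 24, 2022 + 76 days = Mar 10, 2023.
Comparing: the patent is granted on Apr 2, 2023 vs the response is filed on Mar 10, 2023. Earlier: the response is filed.

The response is filed — Mar 10, 2023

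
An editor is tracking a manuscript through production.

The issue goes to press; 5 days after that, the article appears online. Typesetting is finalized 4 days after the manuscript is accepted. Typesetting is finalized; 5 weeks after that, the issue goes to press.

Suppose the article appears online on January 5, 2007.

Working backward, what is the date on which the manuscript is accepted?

The article appears online: Jan 5, 2007.
The issue goes to press: Jan 5, 2007 − 5 days = Dec 31, 2006.
Typesetting is finalized: Dec 31, 2006 − 5 weeks = Nov 26, 2006.
The manuscript is accepted: Nov 26, 2006 − 4 days = Nov 22, 2006.

November 22, 2006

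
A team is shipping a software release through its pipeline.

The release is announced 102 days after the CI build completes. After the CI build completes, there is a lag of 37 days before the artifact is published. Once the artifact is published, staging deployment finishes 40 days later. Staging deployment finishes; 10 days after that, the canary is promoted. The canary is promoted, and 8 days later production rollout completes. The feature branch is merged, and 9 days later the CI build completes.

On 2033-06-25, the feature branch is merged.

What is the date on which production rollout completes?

The feature branch is merged: Jun 25, 2033.
The CI build completes: Jun 25, 2033 + 9 days = Jul 4, 2033.
The artifact is published: Jul 4, 2033 + 37 days = Aug 10, 2033.
Staging deployment finishes: Aug 10, 2033 + 40 days = Sep 19, 2033.
The canary is promoted: Sep 19, 2033 + 10 days = Sep 29, 2033.
Production rollout completes: Sep 29, 2033 + 8 days = Oct 7, 2033.

2033-10-07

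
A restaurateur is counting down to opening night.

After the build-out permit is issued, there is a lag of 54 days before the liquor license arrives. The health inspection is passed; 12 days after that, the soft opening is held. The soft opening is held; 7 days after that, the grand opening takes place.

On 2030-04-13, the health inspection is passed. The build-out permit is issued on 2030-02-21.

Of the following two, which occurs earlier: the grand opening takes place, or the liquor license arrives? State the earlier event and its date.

The liquor license arrives — 2030-04-16

The health inspection is passed: Apr 13, 2030.
The soft opening is held: Apr 13, 2030 + 12 days = Apr 25, 2030.
The grand opening takes place: Apr 25, 2030 + 7 days = May 2, 2030.
The build-out permit is issued: Feb 21, 2030.
The liquor license arrives: Feb 21, 2030 + 54 days = Apr 16, 2030.
Comparing: the grand opening takes place on May 2, 2030 vs the liquor license arrives on Apr 16, 2030. Earlier: the liquor license arrives.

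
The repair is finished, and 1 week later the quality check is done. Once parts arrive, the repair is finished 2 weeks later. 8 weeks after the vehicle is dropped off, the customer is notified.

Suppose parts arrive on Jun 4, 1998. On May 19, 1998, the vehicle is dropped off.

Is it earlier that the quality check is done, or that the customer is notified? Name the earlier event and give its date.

The quality check is done — Jun 25, 1998

Parts arrive: Jun 4, 1998.
The repair is finished: Jun 4, 1998 + 2 weeks = Jun 18, 1998.
The quality check is done: Jun 18, 1998 + 1 week = Jun 25, 1998.
The vehicle is dropped off: May 19, 1998.
The customer is notified: May 19, 1998 + 8 weeks = Jul 14, 1998.
Comparing: the quality check is done on Jun 25, 1998 vs the customer is notified on Jul 14, 1998. Earlier: the quality check is done.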